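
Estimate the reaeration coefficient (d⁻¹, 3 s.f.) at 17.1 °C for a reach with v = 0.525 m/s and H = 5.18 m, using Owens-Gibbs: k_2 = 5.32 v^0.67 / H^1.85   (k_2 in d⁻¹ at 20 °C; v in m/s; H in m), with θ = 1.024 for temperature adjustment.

k_2(20) = 5.32 × 0.525^0.67 / 5.18^1.85 = 5.32 × 0.6494 / 20.97 = 0.1648 d⁻¹.
k_2(17.1) = 0.1648 × 1.024^(17.1−20) = 0.1648 × 0.9335 = 0.1538 d⁻¹.

k_2 ≈ 0.154 d⁻¹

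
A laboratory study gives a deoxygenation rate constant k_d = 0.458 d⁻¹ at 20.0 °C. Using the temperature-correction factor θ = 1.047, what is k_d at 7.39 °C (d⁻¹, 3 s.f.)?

k_d(T₂) = k_d(T₁) · θ^(T₂−T₁) = 0.458 × 1.047^(7.39−20.0)
= 0.458 × 1.047^-12.6 = 0.458 × 0.5604 = 0.2566 d⁻¹.

k_d ≈ 0.257 d⁻¹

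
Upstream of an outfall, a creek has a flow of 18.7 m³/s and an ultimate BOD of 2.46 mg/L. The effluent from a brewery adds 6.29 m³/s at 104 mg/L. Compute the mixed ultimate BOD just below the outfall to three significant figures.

Flow-weighted mixing: C = (Q_r C_r + Q_w C_w)/(Q_r + Q_w)
= (18.7×2.46 + 6.29×104)/(18.7 + 6.29) = 700.2/24.99 = 28.02 mg/L.

28.0 mg/L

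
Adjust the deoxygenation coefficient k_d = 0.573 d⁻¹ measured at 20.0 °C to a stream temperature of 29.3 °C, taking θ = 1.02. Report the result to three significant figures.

k_d(T₂) = k_d(T₁) · θ^(T₂−T₁) = 0.573 × 1.02^(29.3−20.0)
= 0.573 × 1.02^9.30 = 0.573 × 1.202 = 0.6889 d⁻¹.

k_d ≈ 0.689 d⁻¹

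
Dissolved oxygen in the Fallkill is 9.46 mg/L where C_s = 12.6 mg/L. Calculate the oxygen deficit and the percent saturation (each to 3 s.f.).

D ≈ 3.14 mg/L; 75.1 % saturation

D = C_s − C = 12.6 − 9.46 = 3.14 mg/L.
% saturation = 9.46/12.6 × 100 = 75.1 %.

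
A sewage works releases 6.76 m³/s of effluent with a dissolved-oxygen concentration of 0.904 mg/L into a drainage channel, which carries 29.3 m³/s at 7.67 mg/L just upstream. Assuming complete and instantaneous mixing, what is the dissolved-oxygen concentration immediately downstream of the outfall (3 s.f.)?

Flow-weighted mixing: C = (Q_r C_r + Q_w C_w)/(Q_r + Q_w)
= (29.3×7.67 + 6.76×0.904)/(29.3 + 6.76) = 230.8/36.06 = 6.402 mg/L.

6.40 mg/L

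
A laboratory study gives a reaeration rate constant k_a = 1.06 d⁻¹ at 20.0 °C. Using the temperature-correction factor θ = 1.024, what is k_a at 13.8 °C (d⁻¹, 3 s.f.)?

k_a(T₂) = k_a(T₁) · θ^(T₂−T₁) = 1.06 × 1.024^(13.8−20.0)
= 1.06 × 1.024^-6.20 = 1.06 × 0.8633 = 0.9151 d⁻¹.

k_a ≈ 0.915 d⁻¹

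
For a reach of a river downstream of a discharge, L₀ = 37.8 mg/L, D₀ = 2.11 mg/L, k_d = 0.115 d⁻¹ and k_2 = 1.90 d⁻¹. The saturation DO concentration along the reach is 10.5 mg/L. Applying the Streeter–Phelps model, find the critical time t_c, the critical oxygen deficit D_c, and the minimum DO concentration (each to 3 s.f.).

t_c ≈ 0.443 d; D_c ≈ 2.17 mg/L; min DO ≈ 8.33 mg/L

At the critical point dD/dt = 0, so k_d L₀ e^(−k_d t) = k_2 D. Substituting D(t) from the Streeter–Phelps equation and solving for t gives
t_c = ln[(k_2/k_d)(1 − D₀(k_2−k_d)/(k_d L₀))] / (k_2−k_d).
Here k_2−k_d = 1.785 d⁻¹ and 1 − D₀(k_2−k_d)/(k_d L₀) = 1 − 2.11×1.785/(0.115×37.8) = 0.1336, so
t_c = ln(16.52 × 0.1336) / 1.785 = 0.7916 / 1.785 = 0.4435 d.
L(t_c) = L₀ e^(−k_d t_c) = 37.8 × 0.9503 = 35.92 mg/L, and at the critical point k_2 D_c = k_d L, so D_c = (0.115/1.90) × 35.92 = 2.174 mg/L.
Minimum DO = C_s − D_c = 10.5 − 2.174 = 8.326 mg/L.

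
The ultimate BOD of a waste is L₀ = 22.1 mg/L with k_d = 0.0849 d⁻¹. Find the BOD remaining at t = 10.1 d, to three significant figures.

L ≈ 9.38 mg/L

L_t = L₀ e^(−k_d t) = 22.1 × e^(−0.0849×10.1) = 22.1 × 0.4242 = 9.375 mg/L.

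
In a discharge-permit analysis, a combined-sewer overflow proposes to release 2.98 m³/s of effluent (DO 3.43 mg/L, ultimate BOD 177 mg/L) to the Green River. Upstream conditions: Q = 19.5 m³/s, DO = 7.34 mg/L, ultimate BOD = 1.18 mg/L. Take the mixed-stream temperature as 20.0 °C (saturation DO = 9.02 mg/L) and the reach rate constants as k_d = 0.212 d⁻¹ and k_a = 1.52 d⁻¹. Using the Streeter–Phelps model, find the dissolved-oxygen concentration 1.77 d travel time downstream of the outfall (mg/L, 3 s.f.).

Mixed DO = (19.5×7.34 + 2.98×3.43)/(19.5+2.98) = 153.4/22.48 = 6.822 mg/L.
Mixed L₀ = (19.5×1.18 + 2.98×177)/(22.48) = 550.5/22.48 = 24.49 mg/L.
Initial deficit D₀ = C_s − DO₀ = 9.02 − 6.822 = 2.198 mg/L.
D(1.77) = [0.212×24.49/(1.52−0.212)](e^(−0.212×1.77) − e^(−1.52×1.77)) + 2.198 e^(−1.52×1.77)
= 3.969 × (0.6871 − 0.06785) + 2.198 × 0.06785 = 2.607 mg/L.
DO = 9.02 − 2.607 = 6.413 mg/L.

DO ≈ 6.41 mg/L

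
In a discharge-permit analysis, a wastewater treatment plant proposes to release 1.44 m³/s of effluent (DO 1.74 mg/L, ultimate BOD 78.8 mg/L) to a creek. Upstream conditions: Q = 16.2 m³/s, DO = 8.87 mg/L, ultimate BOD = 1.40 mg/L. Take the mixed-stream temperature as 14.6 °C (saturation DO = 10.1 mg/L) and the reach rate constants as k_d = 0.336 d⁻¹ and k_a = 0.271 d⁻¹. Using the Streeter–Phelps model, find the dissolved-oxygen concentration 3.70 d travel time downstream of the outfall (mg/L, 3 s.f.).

DO ≈ 6.31 mg/L

Mixed DO = (16.2×8.87 + 1.44×1.74)/(16.2+1.44) = 146.2/17.64 = 8.288 mg/L.
Mixed L₀ = (16.2×1.40 + 1.44×78.8)/(17.64) = 136.2/17.64 = 7.718 mg/L.
Initial deficit D₀ = C_s − DO₀ = 10.1 − 8.288 = 1.812 mg/L.
D(3.70) = [0.336×7.718/(0.271−0.336)](e^(−0.336×3.70) − e^(−0.271×3.70)) + 1.812 e^(−0.271×3.70)
= -39.90 × (0.2885 − 0.3669) + 1.812 × 0.3669 = 3.794 mg/L.
DO = 10.1 − 3.794 = 6.306 mg/L.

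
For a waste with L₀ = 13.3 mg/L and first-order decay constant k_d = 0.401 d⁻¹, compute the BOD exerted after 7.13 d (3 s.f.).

y_t = L₀(1 − e^(−k_d t)) = 13.3 × (1 − e^(−0.401×7.13))
= 13.3 × (1 − 0.05732) = 13.3 × 0.9427 = 12.54 mg/L.

y ≈ 12.5 mg/L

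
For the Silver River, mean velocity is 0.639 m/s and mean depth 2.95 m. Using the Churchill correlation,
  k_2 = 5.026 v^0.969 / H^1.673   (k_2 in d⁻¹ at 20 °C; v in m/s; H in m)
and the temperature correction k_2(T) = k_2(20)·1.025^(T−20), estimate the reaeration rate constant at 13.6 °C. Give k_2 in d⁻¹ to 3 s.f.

k_2(20) = 5.026 × 0.639^0.969 / 2.95^1.673 = 5.026 × 0.6479 / 6.110 = 0.5330 d⁻¹.
k_2(13.6) = 0.5330 × 1.025^(13.6−20) = 0.5330 × 0.8538 = 0.4551 d⁻¹.

k_2 ≈ 0.455 d⁻¹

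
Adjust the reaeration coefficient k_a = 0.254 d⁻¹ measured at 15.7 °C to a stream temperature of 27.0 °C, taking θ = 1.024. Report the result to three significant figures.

k_a ≈ 0.332 d⁻¹

k_a(T₂) = k_a(T₁) · θ^(T₂−T₁) = 0.254 × 1.024^(27.0−15.7)
= 0.254 × 1.024^11.3 = 0.254 × 1.307 = 0.3321 d⁻¹.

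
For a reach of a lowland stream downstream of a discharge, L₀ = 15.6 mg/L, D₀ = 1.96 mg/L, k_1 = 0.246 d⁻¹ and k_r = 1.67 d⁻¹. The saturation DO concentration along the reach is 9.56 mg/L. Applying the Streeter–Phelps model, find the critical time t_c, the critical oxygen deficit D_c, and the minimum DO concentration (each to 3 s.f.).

At the critical point dD/dt = 0, so k_1 L₀ e^(−k_1 t) = k_r D. Substituting D(t) from the Streeter–Phelps equation and solving for t gives
t_c = ln[(k_r/k_1)(1 − D₀(k_r−k_1)/(k_1 L₀))] / (k_r−k_1).
Here k_r−k_1 = 1.424 d⁻¹ and 1 − D₀(k_r−k_1)/(k_1 L₀) = 1 − 1.96×1.424/(0.246×15.6) = 0.2727, so
t_c = ln(6.789 × 0.2727) / 1.424 = 0.6159 / 1.424 = 0.4325 d.
D_c = (k_1/k_r) L₀ e^(−k_1 t_c) = (0.246/1.67) × 15.6 × e^(−0.246×0.4325) = 0.1473 × 15.6 × 0.8991 = 2.066 mg/L.
Minimum DO = C_s − D_c = 9.56 − 2.066 = 7.494 mg/L.

t_c ≈ 0.433 d; D_c ≈ 2.07 mg/L; min DO ≈ 7.49 mg/L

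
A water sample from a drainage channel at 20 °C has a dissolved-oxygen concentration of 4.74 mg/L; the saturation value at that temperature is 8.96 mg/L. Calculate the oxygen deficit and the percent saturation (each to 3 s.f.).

D ≈ 4.22 mg/L; 52.9 % saturation

D = C_s − C = 8.96 − 4.74 = 4.22 mg/L.
% saturation = 4.74/8.96 × 100 = 52.9 %.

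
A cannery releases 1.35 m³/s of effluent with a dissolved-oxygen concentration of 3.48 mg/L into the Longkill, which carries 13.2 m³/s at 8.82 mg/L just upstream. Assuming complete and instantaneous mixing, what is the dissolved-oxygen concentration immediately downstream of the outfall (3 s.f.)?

8.32 mg/L

Flow-weighted mixing: C = (Q_r C_r + Q_w C_w)/(Q_r + Q_w)
= (13.2×8.82 + 1.35×3.48)/(13.2 + 1.35) = 121.1/14.55 = 8.325 mg/L.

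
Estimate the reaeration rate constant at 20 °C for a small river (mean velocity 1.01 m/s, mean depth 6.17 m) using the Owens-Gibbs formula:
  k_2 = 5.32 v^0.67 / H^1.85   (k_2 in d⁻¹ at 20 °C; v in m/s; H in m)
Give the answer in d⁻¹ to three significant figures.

k_2 = 5.32 × 1.01^0.67 / 6.17^1.85 = 5.32 × 1.007 / 28.98 = 0.1848 d⁻¹.

k_2 ≈ 0.185 d⁻¹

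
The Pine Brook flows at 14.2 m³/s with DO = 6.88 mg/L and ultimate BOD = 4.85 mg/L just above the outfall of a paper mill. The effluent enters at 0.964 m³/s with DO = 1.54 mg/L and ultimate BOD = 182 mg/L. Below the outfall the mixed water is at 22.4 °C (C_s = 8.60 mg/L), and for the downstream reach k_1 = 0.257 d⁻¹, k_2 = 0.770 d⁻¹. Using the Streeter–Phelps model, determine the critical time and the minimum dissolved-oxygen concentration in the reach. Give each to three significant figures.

t_c ≈ 1.56 d; minimum DO ≈ 5.00 mg/L

Mixed DO = (14.2×6.88 + 0.964×1.54)/(14.2+0.964) = 99.18/15.16 = 6.541 mg/L.
Mixed L₀ = (14.2×4.85 + 0.964×182)/(15.16) = 244.3/15.16 = 16.11 mg/L.
Initial deficit D₀ = C_s − DO₀ = 8.60 − 6.541 = 2.059 mg/L.
t_c = (1/0.5130) ln[(0.770/0.257)(1 − 2.059×0.5130/(0.257×16.11))] = 1.949 × ln(2.232) = 1.565 d.
D_c = (0.257/0.770) × 16.11 × e^(−0.257×1.565) = 0.3338 × 16.11 × 0.6689 = 3.597 mg/L.
Minimum DO = 8.60 − 3.597 = 5.003 mg/L.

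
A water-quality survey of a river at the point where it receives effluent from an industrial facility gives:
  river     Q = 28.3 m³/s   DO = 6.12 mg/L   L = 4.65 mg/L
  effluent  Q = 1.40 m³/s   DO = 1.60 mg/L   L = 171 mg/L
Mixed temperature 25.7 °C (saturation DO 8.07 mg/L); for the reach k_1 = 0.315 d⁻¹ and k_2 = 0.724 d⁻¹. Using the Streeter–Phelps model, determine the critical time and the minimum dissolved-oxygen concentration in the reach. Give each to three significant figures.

Mixed DO = (28.3×6.12 + 1.40×1.60)/(28.3+1.40) = 175.4/29.70 = 5.907 mg/L.
Mixed L₀ = (28.3×4.65 + 1.40×171)/(29.70) = 371.0/29.70 = 12.49 mg/L.
Initial deficit D₀ = C_s − DO₀ = 8.07 − 5.907 = 2.163 mg/L.
t_c = (1/0.4090) ln[(0.724/0.315)(1 − 2.163×0.4090/(0.315×12.49))] = 2.445 × ln(1.782) = 1.412 d.
D_c = (0.315/0.724) × 12.49 × e^(−0.315×1.412) = 0.4351 × 12.49 × 0.6410 = 3.483 mg/L.
Minimum DO = 8.07 − 3.483 = 4.587 mg/L.

t_c ≈ 1.41 d; minimum DO ≈ 4.59 mg/L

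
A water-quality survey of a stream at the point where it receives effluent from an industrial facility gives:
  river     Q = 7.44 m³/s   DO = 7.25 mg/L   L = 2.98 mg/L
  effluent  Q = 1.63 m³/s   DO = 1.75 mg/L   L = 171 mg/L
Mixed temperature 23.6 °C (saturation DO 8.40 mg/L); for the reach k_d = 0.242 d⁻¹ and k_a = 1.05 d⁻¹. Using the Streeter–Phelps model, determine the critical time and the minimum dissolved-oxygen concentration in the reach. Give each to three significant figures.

Mixed DO = (7.44×7.25 + 1.63×1.75)/(7.44+1.63) = 56.79/9.070 = 6.262 mg/L.
Mixed L₀ = (7.44×2.98 + 1.63×171)/(9.070) = 300.9/9.070 = 33.18 mg/L.
Initial deficit D₀ = C_s − DO₀ = 8.40 − 6.262 = 2.138 mg/L.
t_c = (1/0.8080) ln[(1.05/0.242)(1 − 2.138×0.8080/(0.242×33.18))] = 1.238 × ln(3.405) = 1.516 d.
D_c = (0.242/1.05) × 33.18 × e^(−0.242×1.516) = 0.2305 × 33.18 × 0.6928 = 5.297 mg/L.
Minimum DO = 8.40 − 5.297 = 3.103 mg/L.

t_c ≈ 1.52 d; minimum DO ≈ 3.10 mg/L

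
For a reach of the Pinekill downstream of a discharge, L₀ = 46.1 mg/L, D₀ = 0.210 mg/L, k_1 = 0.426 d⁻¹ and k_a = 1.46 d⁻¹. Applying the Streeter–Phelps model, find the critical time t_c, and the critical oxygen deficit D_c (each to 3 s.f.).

t_c ≈ 1.18 d; D_c ≈ 8.13 mg/L

t_c = [1/(k_a−k_1)] ln[(k_a/k_1)(1 − D₀(k_a−k_1)/(k_1 L₀))]
= [1/(1.46−0.426)] ln[(1.46/0.426)(1 − 0.210×1.034/(0.426×46.1))]
= (1/1.034) ln[3.427 × 0.9889] = 0.9671 × ln(3.389) = 0.9671 × 1.221 = 1.180 d.
L(t_c) = L₀ e^(−k_1 t_c) = 46.1 × 0.6048 = 27.88 mg/L, and at the critical point k_a D_c = k_1 L, so D_c = (0.426/1.46) × 27.88 = 8.135 mg/L.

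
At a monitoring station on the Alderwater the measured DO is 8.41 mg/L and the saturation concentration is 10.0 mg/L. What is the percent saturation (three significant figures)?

84.1 % saturation

% saturation = C/C_s × 100 = 8.41/10.0 × 100 = 84.1 %.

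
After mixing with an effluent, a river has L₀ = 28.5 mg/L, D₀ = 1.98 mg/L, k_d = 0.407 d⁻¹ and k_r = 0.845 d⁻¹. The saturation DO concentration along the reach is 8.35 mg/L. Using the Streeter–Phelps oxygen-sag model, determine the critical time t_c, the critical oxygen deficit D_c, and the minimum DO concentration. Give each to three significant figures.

At the critical point dD/dt = 0, so k_d L₀ e^(−k_d t) = k_r D. Substituting D(t) from the Streeter–Phelps equation and solving for t gives
t_c = ln[(k_r/k_d)(1 − D₀(k_r−k_d)/(k_d L₀))] / (k_r−k_d).
Here k_r−k_d = 0.4380 d⁻¹ and 1 − D₀(k_r−k_d)/(k_d L₀) = 1 − 1.98×0.4380/(0.407×28.5) = 0.9252, so
t_c = ln(2.076 × 0.9252) / 0.4380 = 0.6528 / 0.4380 = 1.490 d.
L(t_c) = L₀ e^(−k_d t_c) = 28.5 × 0.5452 = 15.54 mg/L, and at the critical point k_r D_c = k_d L, so D_c = (0.407/0.845) × 15.54 = 7.484 mg/L.
Minimum DO = C_s − D_c = 8.35 − 7.484 = 0.8660 mg/L.

t_c ≈ 1.49 d; D_c ≈ 7.48 mg/L; min DO ≈ 0.866 mg/L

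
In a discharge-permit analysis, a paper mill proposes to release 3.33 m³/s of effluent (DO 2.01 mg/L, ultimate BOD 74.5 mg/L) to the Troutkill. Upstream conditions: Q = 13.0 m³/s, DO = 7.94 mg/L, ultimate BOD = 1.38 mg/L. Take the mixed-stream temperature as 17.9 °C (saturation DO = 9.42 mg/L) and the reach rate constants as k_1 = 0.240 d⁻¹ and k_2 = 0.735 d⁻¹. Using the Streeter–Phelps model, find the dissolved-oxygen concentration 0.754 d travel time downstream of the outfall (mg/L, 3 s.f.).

Mixed DO = (13.0×7.94 + 3.33×2.01)/(13.0+3.33) = 109.9/16.33 = 6.731 mg/L.
Mixed L₀ = (13.0×1.38 + 3.33×74.5)/(16.33) = 266.0/16.33 = 16.29 mg/L.
Initial deficit D₀ = C_s − DO₀ = 9.42 − 6.731 = 2.689 mg/L.
D(0.754) = [0.240×16.29/(0.735−0.240)](e^(−0.240×0.754) − e^(−0.735×0.754)) + 2.689 e^(−0.735×0.754)
= 7.898 × (0.8345 − 0.5745) + 2.689 × 0.5745 = 3.598 mg/L.
DO = 9.42 − 3.598 = 5.822 mg/L.

DO ≈ 5.82 mg/L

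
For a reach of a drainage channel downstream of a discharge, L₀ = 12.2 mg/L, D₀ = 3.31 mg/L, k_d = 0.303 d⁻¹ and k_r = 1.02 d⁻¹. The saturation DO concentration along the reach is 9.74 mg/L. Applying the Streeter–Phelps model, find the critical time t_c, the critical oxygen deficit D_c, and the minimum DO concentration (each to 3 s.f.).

t_c = [1/(k_r−k_d)] ln[(k_r/k_d)(1 − D₀(k_r−k_d)/(k_d L₀))]
= [1/(1.02−0.303)] ln[(1.02/0.303)(1 − 3.31×0.7170/(0.303×12.2))]
= (1/0.7170) ln[3.366 × 0.3580] = 1.395 × ln(1.205) = 1.395 × 0.1866 = 0.2602 d.
L(t_c) = L₀ e^(−k_d t_c) = 12.2 × 0.9242 = 11.28 mg/L, and at the critical point k_r D_c = k_d L, so D_c = (0.303/1.02) × 11.28 = 3.349 mg/L.
Minimum DO = C_s − D_c = 9.74 − 3.349 = 6.391 mg/L.

t_c ≈ 0.260 d; D_c ≈ 3.35 mg/L; min DO ≈ 6.39 mg/L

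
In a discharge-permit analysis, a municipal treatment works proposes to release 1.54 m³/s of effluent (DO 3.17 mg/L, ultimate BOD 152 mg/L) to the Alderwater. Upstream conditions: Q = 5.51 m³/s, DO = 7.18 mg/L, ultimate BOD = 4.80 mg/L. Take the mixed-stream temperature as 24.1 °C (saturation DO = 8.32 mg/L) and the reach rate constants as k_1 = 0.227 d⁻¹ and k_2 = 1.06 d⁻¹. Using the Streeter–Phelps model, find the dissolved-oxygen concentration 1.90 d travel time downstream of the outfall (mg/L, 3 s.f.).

Mixed DO = (5.51×7.18 + 1.54×3.17)/(5.51+1.54) = 44.44/7.050 = 6.304 mg/L.
Mixed L₀ = (5.51×4.80 + 1.54×152)/(7.050) = 260.5/7.050 = 36.95 mg/L.
Initial deficit D₀ = C_s − DO₀ = 8.32 − 6.304 = 2.016 mg/L.
D(1.90) = [0.227×36.95/(1.06−0.227)](e^(−0.227×1.90) − e^(−1.06×1.90)) + 2.016 e^(−1.06×1.90)
= 10.07 × (0.6497 − 0.1335) + 2.016 × 0.1335 = 5.467 mg/L.
DO = 8.32 − 5.467 = 2.853 mg/L.

DO ≈ 2.85 mg/L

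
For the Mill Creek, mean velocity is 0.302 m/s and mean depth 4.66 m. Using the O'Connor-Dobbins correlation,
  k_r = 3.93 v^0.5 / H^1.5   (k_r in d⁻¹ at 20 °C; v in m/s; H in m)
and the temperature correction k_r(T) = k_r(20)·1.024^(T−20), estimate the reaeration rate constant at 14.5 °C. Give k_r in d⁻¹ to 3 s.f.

k_r(20) = 3.93 × 0.302^0.5 / 4.66^1.5 = 3.93 × 0.5495 / 10.06 = 0.2147 d⁻¹.
k_r(14.5) = 0.2147 × 1.024^(14.5−20) = 0.2147 × 0.8777 = 0.1884 d⁻¹.

k_r ≈ 0.188 d⁻¹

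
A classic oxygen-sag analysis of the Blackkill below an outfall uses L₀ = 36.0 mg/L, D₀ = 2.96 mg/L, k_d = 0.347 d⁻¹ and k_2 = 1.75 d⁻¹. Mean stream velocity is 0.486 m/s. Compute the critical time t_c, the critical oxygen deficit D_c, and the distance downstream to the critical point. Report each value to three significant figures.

t_c ≈ 0.865 d; D_c ≈ 5.29 mg/L; x_c ≈ 36.3 km

With k_2/k_d = 5.043 and 1 − D₀(k_2−k_d)/(k_d L₀) = 0.6676,
t_c = ln(5.043 × 0.6676) / (1.75 − 0.347) = ln(3.367) / 1.403 = 1.214/1.403 = 0.8652 d.
D_c = (k_d/k_2) L₀ e^(−k_d t_c) = (0.347/1.75) × 36.0 × e^(−0.347×0.8652) = 0.1983 × 36.0 × 0.7406 = 5.287 mg/L.
x_c = v t_c = 0.486 m/s × 0.8652 d × 86400 s/d = 36330 m ≈ 36.3 km.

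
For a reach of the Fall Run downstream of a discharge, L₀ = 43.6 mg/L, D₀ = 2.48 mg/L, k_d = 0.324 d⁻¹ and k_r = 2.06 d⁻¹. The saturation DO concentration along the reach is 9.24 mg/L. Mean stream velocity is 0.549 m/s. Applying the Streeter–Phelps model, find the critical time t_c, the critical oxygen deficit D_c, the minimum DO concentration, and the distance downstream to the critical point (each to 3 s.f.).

t_c = [1/(k_r−k_d)] ln[(k_r/k_d)(1 − D₀(k_r−k_d)/(k_d L₀))]
= [1/(2.06−0.324)] ln[(2.06/0.324)(1 − 2.48×1.736/(0.324×43.6))]
= (1/1.736) ln[6.358 × 0.6952] = 0.5760 × ln(4.420) = 0.5760 × 1.486 = 0.8561 d.
L(t_c) = L₀ e^(−k_d t_c) = 43.6 × 0.7578 = 33.04 mg/L, and at the critical point k_r D_c = k_d L, so D_c = (0.324/2.06) × 33.04 = 5.196 mg/L.
Minimum DO = C_s − D_c = 9.24 − 5.196 = 4.044 mg/L.
x_c = v t_c = 0.549 m/s × 0.8561 d × 86400 s/d = 40610 m ≈ 40.6 km.

t_c ≈ 0.856 d; D_c ≈ 5.20 mg/L; min DO ≈ 4.04 mg/L; x_c ≈ 40.6 km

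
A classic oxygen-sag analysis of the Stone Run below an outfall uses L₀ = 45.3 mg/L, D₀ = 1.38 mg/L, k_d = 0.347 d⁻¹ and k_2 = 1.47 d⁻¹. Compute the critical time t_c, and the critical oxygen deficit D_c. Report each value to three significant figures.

t_c = [1/(k_2−k_d)] ln[(k_2/k_d)(1 − D₀(k_2−k_d)/(k_d L₀))]
= [1/(1.47−0.347)] ln[(1.47/0.347)(1 − 1.38×1.123/(0.347×45.3))]
= (1/1.123) ln[4.236 × 0.9014] = 0.8905 × ln(3.819) = 0.8905 × 1.340 = 1.193 d.
D_c = (k_d/k_2) L₀ e^(−k_d t_c) = (0.347/1.47) × 45.3 × e^(−0.347×1.193) = 0.2361 × 45.3 × 0.6610 = 7.068 mg/L.

t_c ≈ 1.19 d; D_c ≈ 7.07 mg/L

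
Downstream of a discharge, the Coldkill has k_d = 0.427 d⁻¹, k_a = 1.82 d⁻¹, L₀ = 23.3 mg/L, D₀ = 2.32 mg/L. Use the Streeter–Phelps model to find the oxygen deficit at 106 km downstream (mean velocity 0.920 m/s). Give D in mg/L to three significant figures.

Travel time t = x/v = 106 km / (0.920 m/s) = 106000 m / 0.920 m/s = 115200 s = 1.334 d.
k_d L₀/(k_a−k_d) = 0.427×23.3/(1.82−0.427) = 9.949/1.393 = 7.142 mg/L.
e^(−k_d t) = e^(−0.427×1.334) = 0.5659; e^(−k_a t) = e^(−1.82×1.334) = 0.08830.
D = 7.142 × (0.5659 − 0.08830) + 2.32 × 0.08830 = 3.411 + 0.2049 = 3.616 mg/L.

D ≈ 3.62 mg/L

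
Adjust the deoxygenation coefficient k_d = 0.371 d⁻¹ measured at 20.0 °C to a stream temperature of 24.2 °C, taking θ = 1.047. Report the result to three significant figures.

k_d ≈ 0.450 d⁻¹

k_d(T₂) = k_d(T₁) · θ^(T₂−T₁) = 0.371 × 1.047^(24.2−20.0)
= 0.371 × 1.047^4.20 = 0.371 × 1.213 = 0.4499 d⁻¹.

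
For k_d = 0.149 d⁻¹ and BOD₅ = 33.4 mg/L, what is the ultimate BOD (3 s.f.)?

BOD₅ = L₀(1 − e^(−5k_d)) ⇒ L₀ = BOD₅ / (1 − e^(−5×0.149))
= 33.4 / (1 − 0.4747) = 33.4 / 0.5253 = 63.59 mg/L.

L₀ ≈ 63.6 mg/L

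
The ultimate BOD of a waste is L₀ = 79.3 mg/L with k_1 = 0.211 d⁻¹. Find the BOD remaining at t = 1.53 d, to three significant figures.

L_t = L₀ e^(−k_1 t) = 79.3 × e^(−0.211×1.53) = 79.3 × 0.7241 = 57.42 mg/L.

L ≈ 57.4 mg/L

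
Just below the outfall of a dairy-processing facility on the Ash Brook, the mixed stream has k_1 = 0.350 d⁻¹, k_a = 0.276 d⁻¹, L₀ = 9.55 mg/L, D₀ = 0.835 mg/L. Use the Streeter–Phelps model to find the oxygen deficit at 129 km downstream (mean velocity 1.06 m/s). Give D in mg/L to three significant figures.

D ≈ 3.60 mg/L

Travel time t = x/v = 129 km / (1.06 m/s) = 129000 m / 1.06 m/s = 121700 s = 1.409 d.
k_1 L₀/(k_a−k_1) = 0.350×9.55/(0.276−0.350) = 3.343/-0.07400 = -45.17 mg/L.
e^(−k_1 t) = e^(−0.350×1.409) = 0.6108; e^(−k_a t) = e^(−0.276×1.409) = 0.6779.
D = -45.17 × (0.6108 − 0.6779) + 0.835 × 0.6779 = 3.031 + 0.5660 = 3.597 mg/L.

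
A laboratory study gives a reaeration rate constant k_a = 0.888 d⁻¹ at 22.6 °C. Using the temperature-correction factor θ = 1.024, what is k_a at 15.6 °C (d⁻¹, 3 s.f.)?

k_a(T₂) = k_a(T₁) · θ^(T₂−T₁) = 0.888 × 1.024^(15.6−22.6)
= 0.888 × 1.024^-7.00 = 0.888 × 0.8470 = 0.7522 d⁻¹.

k_a ≈ 0.752 d⁻¹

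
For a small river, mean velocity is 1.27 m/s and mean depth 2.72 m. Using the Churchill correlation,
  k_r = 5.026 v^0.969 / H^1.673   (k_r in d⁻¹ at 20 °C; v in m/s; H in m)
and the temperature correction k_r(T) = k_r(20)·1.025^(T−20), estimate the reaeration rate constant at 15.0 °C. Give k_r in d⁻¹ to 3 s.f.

k_r(20) = 5.026 × 1.27^0.969 / 2.72^1.673 = 5.026 × 1.261 / 5.334 = 1.188 d⁻¹.
k_r(15.0) = 1.188 × 1.025^(15.0−20) = 1.188 × 0.8839 = 1.050 d⁻¹.

k_r ≈ 1.05 d⁻¹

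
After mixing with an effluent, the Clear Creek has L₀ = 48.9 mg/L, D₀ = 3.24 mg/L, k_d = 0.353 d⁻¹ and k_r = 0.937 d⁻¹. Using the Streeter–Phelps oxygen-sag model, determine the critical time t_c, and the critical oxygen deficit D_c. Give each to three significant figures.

With k_r/k_d = 2.654 and 1 − D₀(k_r−k_d)/(k_d L₀) = 0.8904,
t_c = ln(2.654 × 0.8904) / (0.937 − 0.353) = ln(2.363) / 0.5840 = 0.8601/0.5840 = 1.473 d.
D_c = (k_d/k_r) L₀ e^(−k_d t_c) = (0.353/0.937) × 48.9 × e^(−0.353×1.473) = 0.3767 × 48.9 × 0.5946 = 10.95 mg/L.

t_c ≈ 1.47 d; D_c ≈ 11.0 mg/L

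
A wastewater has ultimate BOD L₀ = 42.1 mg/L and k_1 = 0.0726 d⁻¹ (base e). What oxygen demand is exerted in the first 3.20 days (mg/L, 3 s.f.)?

y_t = L₀(1 − e^(−k_1 t)) = 42.1 × (1 − e^(−0.0726×3.20))
= 42.1 × (1 − 0.7927) = 42.1 × 0.2073 = 8.728 mg/L.

y ≈ 8.73 mg/L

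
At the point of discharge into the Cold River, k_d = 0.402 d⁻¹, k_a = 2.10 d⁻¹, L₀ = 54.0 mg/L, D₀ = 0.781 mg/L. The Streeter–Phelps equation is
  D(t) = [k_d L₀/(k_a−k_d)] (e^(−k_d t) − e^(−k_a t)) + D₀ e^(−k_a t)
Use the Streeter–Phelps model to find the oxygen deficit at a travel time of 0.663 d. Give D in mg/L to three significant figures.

k_d L₀/(k_a−k_d) = 0.402×54.0/(2.10−0.402) = 21.71/1.698 = 12.78 mg/L.
e^(−k_d t) = e^(−0.402×0.6630) = 0.7660; e^(−k_a t) = e^(−2.10×0.6630) = 0.2485.
D = 12.78 × (0.7660 − 0.2485) + 0.781 × 0.2485 = 6.616 + 0.1941 = 6.810 mg/L.

D ≈ 6.81 mg/L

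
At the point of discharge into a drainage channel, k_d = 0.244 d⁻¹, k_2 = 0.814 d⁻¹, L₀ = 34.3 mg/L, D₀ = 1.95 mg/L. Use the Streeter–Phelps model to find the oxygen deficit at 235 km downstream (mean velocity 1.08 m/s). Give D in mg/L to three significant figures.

Travel time t = x/v = 235 km / (1.08 m/s) = 235000 m / 1.08 m/s = 217600 s = 2.518 d.
k_d L₀/(k_2−k_d) = 0.244×34.3/(0.814−0.244) = 8.369/0.5700 = 14.68 mg/L.
e^(−k_d t) = e^(−0.244×2.518) = 0.5409; e^(−k_2 t) = e^(−0.814×2.518) = 0.1287.
D = 14.68 × (0.5409 − 0.1287) + 1.95 × 0.1287 = 6.052 + 0.2510 = 6.303 mg/L.

D ≈ 6.30 mg/L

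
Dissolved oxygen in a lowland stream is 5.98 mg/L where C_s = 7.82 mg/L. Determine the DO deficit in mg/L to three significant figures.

D ≈ 1.84 mg/L

D = C_s − C = 7.82 − 5.98 = 1.84 mg/L.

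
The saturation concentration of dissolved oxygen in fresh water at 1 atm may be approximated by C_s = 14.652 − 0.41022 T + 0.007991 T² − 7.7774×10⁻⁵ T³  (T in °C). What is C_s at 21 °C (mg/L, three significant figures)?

C_s ≈ 8.84 mg/L

C_s = 14.652 − 0.41022×21 + 0.007991×21² − 7.7774×10⁻⁵×21³ = 8.841 mg/L.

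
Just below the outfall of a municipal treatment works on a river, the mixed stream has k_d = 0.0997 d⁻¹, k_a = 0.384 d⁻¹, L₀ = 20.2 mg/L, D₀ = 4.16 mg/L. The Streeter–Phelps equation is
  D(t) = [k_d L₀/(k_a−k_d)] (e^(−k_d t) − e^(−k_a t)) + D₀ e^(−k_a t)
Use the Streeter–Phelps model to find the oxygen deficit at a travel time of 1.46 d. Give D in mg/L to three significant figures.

D ≈ 4.46 mg/L

k_d L₀/(k_a−k_d) = 0.0997×20.2/(0.384−0.0997) = 2.014/0.2843 = 7.084 mg/L.
e^(−k_d t) = e^(−0.0997×1.460) = 0.8645; e^(−k_a t) = e^(−0.384×1.460) = 0.5708.
D = 7.084 × (0.8645 − 0.5708) + 4.16 × 0.5708 = 2.080 + 2.375 = 4.455 mg/L.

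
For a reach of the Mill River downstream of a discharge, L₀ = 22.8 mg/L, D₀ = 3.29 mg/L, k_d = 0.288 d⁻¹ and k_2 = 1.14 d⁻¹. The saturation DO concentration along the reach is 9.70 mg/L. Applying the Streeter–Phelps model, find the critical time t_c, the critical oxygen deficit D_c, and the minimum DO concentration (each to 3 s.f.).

At the critical point dD/dt = 0, so k_d L₀ e^(−k_d t) = k_2 D. Substituting D(t) from the Streeter–Phelps equation and solving for t gives
t_c = ln[(k_2/k_d)(1 − D₀(k_2−k_d)/(k_d L₀))] / (k_2−k_d).
Here k_2−k_d = 0.8520 d⁻¹ and 1 − D₀(k_2−k_d)/(k_d L₀) = 1 − 3.29×0.8520/(0.288×22.8) = 0.5731, so
t_c = ln(3.958 × 0.5731) / 0.8520 = 0.8192 / 0.8520 = 0.9615 d.
L(t_c) = L₀ e^(−k_d t_c) = 22.8 × 0.7581 = 17.29 mg/L, and at the critical point k_2 D_c = k_d L, so D_c = (0.288/1.14) × 17.29 = 4.367 mg/L.
Minimum DO = C_s − D_c = 9.70 − 4.367 = 5.333 mg/L.

t_c ≈ 0.961 d; D_c ≈ 4.37 mg/L; min DO ≈ 5.33 mg/L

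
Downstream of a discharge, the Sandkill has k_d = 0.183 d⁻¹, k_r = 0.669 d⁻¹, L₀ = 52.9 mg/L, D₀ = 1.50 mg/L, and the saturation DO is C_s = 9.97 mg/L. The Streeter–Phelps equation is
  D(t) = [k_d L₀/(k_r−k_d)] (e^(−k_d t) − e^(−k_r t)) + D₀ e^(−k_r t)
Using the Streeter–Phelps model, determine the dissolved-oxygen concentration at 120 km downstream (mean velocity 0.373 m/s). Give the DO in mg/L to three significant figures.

Travel time t = x/v = 120 km / (0.373 m/s) = 120000 m / 0.373 m/s = 321700 s = 3.724 d.
k_d L₀/(k_r−k_d) = 0.183×52.9/(0.669−0.183) = 9.681/0.4860 = 19.92 mg/L.
e^(−k_d t) = e^(−0.183×3.724) = 0.5059; e^(−k_r t) = e^(−0.669×3.724) = 0.08282.
D = 19.92 × (0.5059 − 0.08282) + 1.50 × 0.08282 = 8.427 + 0.1242 = 8.552 mg/L.
DO = C_s − D = 9.97 − 8.552 = 1.418 mg/L.

DO ≈ 1.42 mg/L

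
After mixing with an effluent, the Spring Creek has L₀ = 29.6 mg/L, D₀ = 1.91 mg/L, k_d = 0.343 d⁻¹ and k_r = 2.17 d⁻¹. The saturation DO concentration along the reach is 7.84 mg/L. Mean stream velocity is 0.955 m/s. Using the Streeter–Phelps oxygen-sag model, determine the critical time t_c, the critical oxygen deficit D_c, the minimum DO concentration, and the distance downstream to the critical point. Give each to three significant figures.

t_c ≈ 0.779 d; D_c ≈ 3.58 mg/L; min DO ≈ 4.26 mg/L; x_c ≈ 64.3 km

With k_r/k_d = 6.327 and 1 − D₀(k_r−k_d)/(k_d L₀) = 0.6563,
t_c = ln(6.327 × 0.6563) / (2.17 − 0.343) = ln(4.152) / 1.827 = 1.424/1.827 = 0.7792 d.
D_c = (k_d/k_r) L₀ e^(−k_d t_c) = (0.343/2.17) × 29.6 × e^(−0.343×0.7792) = 0.1581 × 29.6 × 0.7655 = 3.581 mg/L.
Minimum DO = C_s − D_c = 7.84 − 3.581 = 4.259 mg/L.
x_c = v t_c = 0.955 m/s × 0.7792 d × 86400 s/d = 64290 m ≈ 64.3 km.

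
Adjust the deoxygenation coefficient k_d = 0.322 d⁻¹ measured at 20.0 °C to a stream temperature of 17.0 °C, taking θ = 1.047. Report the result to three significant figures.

k_d ≈ 0.281 d⁻¹

k_d(T₂) = k_d(T₁) · θ^(T₂−T₁) = 0.322 × 1.047^(17.0−20.0)
= 0.322 × 1.047^-3.00 = 0.322 × 0.8713 = 0.2806 d⁻¹.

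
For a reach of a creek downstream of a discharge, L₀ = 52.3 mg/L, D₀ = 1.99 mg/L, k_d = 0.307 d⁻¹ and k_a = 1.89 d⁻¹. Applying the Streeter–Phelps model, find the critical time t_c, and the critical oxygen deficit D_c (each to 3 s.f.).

At the critical point dD/dt = 0, so k_d L₀ e^(−k_d t) = k_a D. Substituting D(t) from the Streeter–Phelps equation and solving for t gives
t_c = ln[(k_a/k_d)(1 − D₀(k_a−k_d)/(k_d L₀))] / (k_a−k_d).
Here k_a−k_d = 1.583 d⁻¹ and 1 − D₀(k_a−k_d)/(k_d L₀) = 1 − 1.99×1.583/(0.307×52.3) = 0.8038, so
t_c = ln(6.156 × 0.8038) / 1.583 = 1.599 / 1.583 = 1.010 d.
D_c = (k_d/k_a) L₀ e^(−k_d t_c) = (0.307/1.89) × 52.3 × e^(−0.307×1.010) = 0.1624 × 52.3 × 0.7334 = 6.230 mg/L.

t_c ≈ 1.01 d; D_c ≈ 6.23 mg/L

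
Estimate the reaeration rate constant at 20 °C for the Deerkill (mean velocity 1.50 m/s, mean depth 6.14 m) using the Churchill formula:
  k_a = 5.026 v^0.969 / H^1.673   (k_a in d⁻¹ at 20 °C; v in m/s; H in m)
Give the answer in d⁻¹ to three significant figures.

k_a = 5.026 × 1.50^0.969 / 6.14^1.673 = 5.026 × 1.481 / 20.83 = 0.3575 d⁻¹.

k_a ≈ 0.357 d⁻¹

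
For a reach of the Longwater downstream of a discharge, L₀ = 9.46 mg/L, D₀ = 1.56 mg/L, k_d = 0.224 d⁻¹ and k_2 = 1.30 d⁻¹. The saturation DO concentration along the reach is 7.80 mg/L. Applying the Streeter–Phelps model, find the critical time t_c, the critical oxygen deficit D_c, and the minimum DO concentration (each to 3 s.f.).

t_c ≈ 0.174 d; D_c ≈ 1.57 mg/L; min DO ≈ 6.23 mg/L

t_c = [1/(k_2−k_d)] ln[(k_2/k_d)(1 − D₀(k_2−k_d)/(k_d L₀))]
= [1/(1.30−0.224)] ln[(1.30/0.224)(1 − 1.56×1.076/(0.224×9.46))]
= (1/1.076) ln[5.804 × 0.2079] = 0.9294 × ln(1.206) = 0.9294 × 0.1876 = 0.1744 d.
D_c = (k_d/k_2) L₀ e^(−k_d t_c) = (0.224/1.30) × 9.46 × e^(−0.224×0.1744) = 0.1723 × 9.46 × 0.9617 = 1.568 mg/L.
Minimum DO = C_s − D_c = 7.80 − 1.568 = 6.232 mg/L.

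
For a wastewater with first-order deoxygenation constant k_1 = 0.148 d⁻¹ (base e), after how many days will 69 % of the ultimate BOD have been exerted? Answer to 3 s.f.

y/L₀ = 1 − e^(−k_1 t) = 0.69 ⇒ e^(−k_1 t) = 0.310
t = −ln(0.310) / 0.148 = 1.171 / 0.148 = 7.913 d.

t ≈ 7.91 d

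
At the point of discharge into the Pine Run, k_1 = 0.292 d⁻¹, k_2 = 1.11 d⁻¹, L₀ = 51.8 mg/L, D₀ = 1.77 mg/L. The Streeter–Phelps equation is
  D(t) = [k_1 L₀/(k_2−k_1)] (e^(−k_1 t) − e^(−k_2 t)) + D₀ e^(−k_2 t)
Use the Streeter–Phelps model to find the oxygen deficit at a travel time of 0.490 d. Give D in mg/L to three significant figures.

k_1 L₀/(k_2−k_1) = 0.292×51.8/(1.11−0.292) = 15.13/0.8180 = 18.49 mg/L.
e^(−k_1 t) = e^(−0.292×0.4900) = 0.8667; e^(−k_2 t) = e^(−1.11×0.4900) = 0.5805.
D = 18.49 × (0.8667 − 0.5805) + 1.77 × 0.5805 = 5.292 + 1.027 = 6.320 mg/L.

D ≈ 6.32 mg/L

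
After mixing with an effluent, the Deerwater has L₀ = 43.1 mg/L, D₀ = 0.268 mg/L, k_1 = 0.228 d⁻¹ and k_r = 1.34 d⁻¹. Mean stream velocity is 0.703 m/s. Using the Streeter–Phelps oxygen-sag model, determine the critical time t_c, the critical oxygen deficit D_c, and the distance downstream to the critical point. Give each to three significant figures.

t_c ≈ 1.57 d; D_c ≈ 5.13 mg/L; x_c ≈ 95.1 km

t_c = [1/(k_r−k_1)] ln[(k_r/k_1)(1 − D₀(k_r−k_1)/(k_1 L₀))]
= [1/(1.34−0.228)] ln[(1.34/0.228)(1 − 0.268×1.112/(0.228×43.1))]
= (1/1.112) ln[5.877 × 0.9697] = 0.8993 × ln(5.699) = 0.8993 × 1.740 = 1.565 d.
L(t_c) = L₀ e^(−k_1 t_c) = 43.1 × 0.6999 = 30.17 mg/L, and at the critical point k_r D_c = k_1 L, so D_c = (0.228/1.34) × 30.17 = 5.133 mg/L.
x_c = v t_c = 0.703 m/s × 1.565 d × 86400 s/d = 95060 m ≈ 95.1 km.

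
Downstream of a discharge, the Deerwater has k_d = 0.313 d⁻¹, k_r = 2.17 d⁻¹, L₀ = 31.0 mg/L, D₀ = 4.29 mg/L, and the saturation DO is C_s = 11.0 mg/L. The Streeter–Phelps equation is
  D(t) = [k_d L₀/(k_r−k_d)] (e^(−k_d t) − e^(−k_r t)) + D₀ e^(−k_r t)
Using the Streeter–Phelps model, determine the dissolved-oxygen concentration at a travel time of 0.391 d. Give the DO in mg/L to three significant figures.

DO ≈ 6.78 mg/L

k_d L₀/(k_r−k_d) = 0.313×31.0/(2.17−0.313) = 9.703/1.857 = 5.225 mg/L.
e^(−k_d t) = e^(−0.313×0.3910) = 0.8848; e^(−k_r t) = e^(−2.17×0.3910) = 0.4281.
D = 5.225 × (0.8848 − 0.4281) + 4.29 × 0.4281 = 2.387 + 1.836 = 4.223 mg/L.
DO = C_s − D = 11.0 − 4.223 = 6.777 mg/L.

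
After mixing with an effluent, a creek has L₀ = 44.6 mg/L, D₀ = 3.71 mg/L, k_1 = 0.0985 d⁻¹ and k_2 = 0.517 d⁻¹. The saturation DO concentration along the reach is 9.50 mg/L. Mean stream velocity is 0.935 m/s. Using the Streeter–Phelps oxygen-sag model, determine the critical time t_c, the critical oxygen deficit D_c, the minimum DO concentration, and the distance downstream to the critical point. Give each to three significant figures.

t_c ≈ 2.92 d; D_c ≈ 6.37 mg/L; min DO ≈ 3.13 mg/L; x_c ≈ 236 km

At the critical point dD/dt = 0, so k_1 L₀ e^(−k_1 t) = k_2 D. Substituting D(t) from the Streeter–Phelps equation and solving for t gives
t_c = ln[(k_2/k_1)(1 − D₀(k_2−k_1)/(k_1 L₀))] / (k_2−k_1).
Here k_2−k_1 = 0.4185 d⁻¹ and 1 − D₀(k_2−k_1)/(k_1 L₀) = 1 − 3.71×0.4185/(0.0985×44.6) = 0.6466, so
t_c = ln(5.249 × 0.6466) / 0.4185 = 1.222 / 0.4185 = 2.920 d.
L(t_c) = L₀ e^(−k_1 t_c) = 44.6 × 0.7501 = 33.45 mg/L, and at the critical point k_2 D_c = k_1 L, so D_c = (0.0985/0.517) × 33.45 = 6.374 mg/L.
Minimum DO = C_s − D_c = 9.50 − 6.374 = 3.126 mg/L.
x_c = v t_c = 0.935 m/s × 2.920 d × 86400 s/d = 235900 m ≈ 236 km.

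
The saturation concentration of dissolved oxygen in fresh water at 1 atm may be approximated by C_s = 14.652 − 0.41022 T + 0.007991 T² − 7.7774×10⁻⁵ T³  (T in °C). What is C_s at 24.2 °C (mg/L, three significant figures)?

C_s ≈ 8.30 mg/L

C_s = 14.652 − 0.41022×24.2 + 0.007991×24.2² − 7.7774×10⁻⁵×24.2³ = 8.302 mg/L.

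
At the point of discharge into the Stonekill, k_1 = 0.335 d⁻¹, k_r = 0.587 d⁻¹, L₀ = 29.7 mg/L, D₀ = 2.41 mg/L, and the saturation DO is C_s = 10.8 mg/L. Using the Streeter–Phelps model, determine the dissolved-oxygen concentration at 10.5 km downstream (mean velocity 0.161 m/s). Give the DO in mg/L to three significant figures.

Travel time t = x/v = 10.5 km / (0.161 m/s) = 10500 m / 0.161 m/s = 65220 s = 0.7548 d.
k_1 L₀/(k_r−k_1) = 0.335×29.7/(0.587−0.335) = 9.950/0.2520 = 39.48 mg/L.
e^(−k_1 t) = e^(−0.335×0.7548) = 0.7766; e^(−k_r t) = e^(−0.587×0.7548) = 0.6421.
D = 39.48 × (0.7766 − 0.6421) + 2.41 × 0.6421 = 5.311 + 1.547 = 6.858 mg/L.
DO = C_s − D = 10.8 − 6.858 = 3.942 mg/L.

DO ≈ 3.94 mg/L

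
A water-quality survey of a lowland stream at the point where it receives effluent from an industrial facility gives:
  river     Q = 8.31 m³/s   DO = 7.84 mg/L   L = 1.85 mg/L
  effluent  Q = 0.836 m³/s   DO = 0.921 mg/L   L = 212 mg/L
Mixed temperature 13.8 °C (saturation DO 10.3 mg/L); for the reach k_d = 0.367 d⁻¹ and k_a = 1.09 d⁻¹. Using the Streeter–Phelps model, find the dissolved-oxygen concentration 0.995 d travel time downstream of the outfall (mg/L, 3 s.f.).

Mixed DO = (8.31×7.84 + 0.836×0.921)/(8.31+0.836) = 65.92/9.146 = 7.208 mg/L.
Mixed L₀ = (8.31×1.85 + 0.836×212)/(9.146) = 192.6/9.146 = 21.06 mg/L.
Initial deficit D₀ = C_s − DO₀ = 10.3 − 7.208 = 3.092 mg/L.
D(0.995) = [0.367×21.06/(1.09−0.367)](e^(−0.367×0.995) − e^(−1.09×0.995)) + 3.092 e^(−1.09×0.995)
= 10.69 × (0.6941 − 0.3381) + 3.092 × 0.3381 = 4.851 mg/L.
DO = 10.3 − 4.851 = 5.449 mg/L.

DO ≈ 5.45 mg/L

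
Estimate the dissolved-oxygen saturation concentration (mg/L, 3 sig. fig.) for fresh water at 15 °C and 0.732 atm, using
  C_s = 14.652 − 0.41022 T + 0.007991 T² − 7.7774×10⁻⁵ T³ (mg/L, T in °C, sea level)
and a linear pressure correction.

C_s ≈ 7.35 mg/L

At sea level: C_s = 14.652 − 0.41022×15 + 0.007991×15² − 7.7774×10⁻⁵×15³ = 10.03 mg/L.
Pressure correction: C_s' = 10.03 × 0.732 = 7.345 mg/L.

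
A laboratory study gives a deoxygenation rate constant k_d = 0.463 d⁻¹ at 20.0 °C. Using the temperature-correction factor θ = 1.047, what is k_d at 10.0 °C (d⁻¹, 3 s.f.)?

k_d ≈ 0.292 d⁻¹

k_d(T₂) = k_d(T₁) · θ^(T₂−T₁) = 0.463 × 1.047^(10.0−20.0)
= 0.463 × 1.047^-10.0 = 0.463 × 0.6317 = 0.2925 d⁻¹.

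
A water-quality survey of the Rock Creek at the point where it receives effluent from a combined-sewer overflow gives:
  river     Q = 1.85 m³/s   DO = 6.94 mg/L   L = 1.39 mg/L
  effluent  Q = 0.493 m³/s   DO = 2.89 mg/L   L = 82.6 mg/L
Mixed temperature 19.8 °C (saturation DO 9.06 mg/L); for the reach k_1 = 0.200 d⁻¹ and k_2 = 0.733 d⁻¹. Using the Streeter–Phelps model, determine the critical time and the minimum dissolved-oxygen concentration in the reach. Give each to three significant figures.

Mixed DO = (1.85×6.94 + 0.493×2.89)/(1.85+0.493) = 14.26/2.343 = 6.088 mg/L.
Mixed L₀ = (1.85×1.39 + 0.493×82.6)/(2.343) = 43.29/2.343 = 18.48 mg/L.
Initial deficit D₀ = C_s − DO₀ = 9.06 − 6.088 = 2.972 mg/L.
t_c = (1/0.5330) ln[(0.733/0.200)(1 − 2.972×0.5330/(0.200×18.48))] = 1.876 × ln(2.094) = 1.387 d.
D_c = (0.200/0.733) × 18.48 × e^(−0.200×1.387) = 0.2729 × 18.48 × 0.7578 = 3.821 mg/L.
Minimum DO = 9.06 − 3.821 = 5.239 mg/L.

t_c ≈ 1.39 d; minimum DO ≈ 5.24 mg/L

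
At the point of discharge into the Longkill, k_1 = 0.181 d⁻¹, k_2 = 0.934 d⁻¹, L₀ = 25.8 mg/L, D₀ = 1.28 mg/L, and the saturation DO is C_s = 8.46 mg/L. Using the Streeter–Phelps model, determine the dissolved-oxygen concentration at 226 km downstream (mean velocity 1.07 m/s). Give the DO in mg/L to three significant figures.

DO ≈ 4.98 mg/L

Travel time t = x/v = 226 km / (1.07 m/s) = 226000 m / 1.07 m/s = 211200 s = 2.445 d.
k_1 L₀/(k_2−k_1) = 0.181×25.8/(0.934−0.181) = 4.670/0.7530 = 6.202 mg/L.
e^(−k_1 t) = e^(−0.181×2.445) = 0.6424; e^(−k_2 t) = e^(−0.934×2.445) = 0.1020.
D = 6.202 × (0.6424 − 0.1020) + 1.28 × 0.1020 = 3.352 + 0.1305 = 3.482 mg/L.
DO = C_s − D = 8.46 − 3.482 = 4.978 mg/L.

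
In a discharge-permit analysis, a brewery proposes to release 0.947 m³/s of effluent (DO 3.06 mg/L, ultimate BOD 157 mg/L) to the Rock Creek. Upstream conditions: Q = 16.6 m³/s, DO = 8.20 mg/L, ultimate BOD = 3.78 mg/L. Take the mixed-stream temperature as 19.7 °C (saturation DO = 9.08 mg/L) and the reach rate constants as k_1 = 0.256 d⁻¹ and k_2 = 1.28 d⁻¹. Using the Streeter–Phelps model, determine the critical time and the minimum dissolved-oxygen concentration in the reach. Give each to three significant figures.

t_c ≈ 1.10 d; minimum DO ≈ 7.26 mg/L

Mixed DO = (16.6×8.20 + 0.947×3.06)/(16.6+0.947) = 139.0/17.55 = 7.923 mg/L.
Mixed L₀ = (16.6×3.78 + 0.947×157)/(17.55) = 211.4/17.55 = 12.05 mg/L.
Initial deficit D₀ = C_s − DO₀ = 9.08 − 7.923 = 1.157 mg/L.
t_c = (1/1.024) ln[(1.28/0.256)(1 − 1.157×1.024/(0.256×12.05))] = 0.9766 × ln(3.079) = 1.098 d.
D_c = (0.256/1.28) × 12.05 × e^(−0.256×1.098) = 0.2000 × 12.05 × 0.7549 = 1.819 mg/L.
Minimum DO = 9.08 − 1.819 = 7.261 mg/L.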